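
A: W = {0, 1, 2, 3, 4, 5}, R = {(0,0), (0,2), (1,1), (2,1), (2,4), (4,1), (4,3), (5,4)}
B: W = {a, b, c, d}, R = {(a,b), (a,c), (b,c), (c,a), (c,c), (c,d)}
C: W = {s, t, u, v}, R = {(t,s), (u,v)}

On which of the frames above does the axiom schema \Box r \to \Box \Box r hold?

C

The schema corresponds to transitivity: \forall x \forall y \forall z (Rxy \wedge Ryz \to Rxz).
A: fails — R02 and R21 but not R01.
B: fails — Rbc and Rcd but not Rbd.
C: condition met.
Valid on: C.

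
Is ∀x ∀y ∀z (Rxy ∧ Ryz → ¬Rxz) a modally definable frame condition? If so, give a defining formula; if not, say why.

Any modally definable frame class is closed under surjective bounded morphisms.
The 7-cycle (worlds s,t,u,v,w,x,y with s→t→u→v→w→x→y→s) is intransitive. Mapping every world to a single reflexive point • is a surjective bounded morphism; the reflexive point is not intransitive (R••∧R•• but R••).
So the class is not modally definable.

Not definable by any modal formula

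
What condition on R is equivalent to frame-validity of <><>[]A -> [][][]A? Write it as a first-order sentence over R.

This is a Sahlqvist (Geach-type) schema ◇^2□^1A → □^3◇^0A.
Minimal-valuation argument: fix x; take any y with xR^2y and any z with xR^3z. Set V(A) to the set of worlds R-reachable from y in exactly 1 step. Then □^1A holds at y, so the antecedent holds at x; validity forces ◇^0A at z, giving a w with zR^0w and yR^1w.
First-order correspondent: forall x forall y forall z ((x R^2 y & x R^3 z) -> exists w (yRw & z = w)).

forall x forall y forall z ((x R^2 y & x R^3 z) -> exists w (yRw & z = w))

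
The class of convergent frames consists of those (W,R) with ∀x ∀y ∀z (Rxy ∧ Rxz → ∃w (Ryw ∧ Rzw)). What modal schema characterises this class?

◇□r → □◇r

The condition is convergence. The .2 schema ◇□r → □◇r defines it.
Suppose ◇□r→□◇r is valid. Take Rxy, Rxz and set V(r)={w : Ryw}. Then □r at y so ◇□r at x, so □◇r at x, so ◇r at z, giving w with Rzw and Ryw.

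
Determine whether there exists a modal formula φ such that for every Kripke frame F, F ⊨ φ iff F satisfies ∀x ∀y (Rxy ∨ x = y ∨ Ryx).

Modal frame validity is preserved under disjoint unions.
Take 3 disjoint single-world reflexive frames: each is trivially connected, but their disjoint union has 3 worlds with no edge between distinct components, so it is not connected.
So the class is not modally definable.

No — not modally definable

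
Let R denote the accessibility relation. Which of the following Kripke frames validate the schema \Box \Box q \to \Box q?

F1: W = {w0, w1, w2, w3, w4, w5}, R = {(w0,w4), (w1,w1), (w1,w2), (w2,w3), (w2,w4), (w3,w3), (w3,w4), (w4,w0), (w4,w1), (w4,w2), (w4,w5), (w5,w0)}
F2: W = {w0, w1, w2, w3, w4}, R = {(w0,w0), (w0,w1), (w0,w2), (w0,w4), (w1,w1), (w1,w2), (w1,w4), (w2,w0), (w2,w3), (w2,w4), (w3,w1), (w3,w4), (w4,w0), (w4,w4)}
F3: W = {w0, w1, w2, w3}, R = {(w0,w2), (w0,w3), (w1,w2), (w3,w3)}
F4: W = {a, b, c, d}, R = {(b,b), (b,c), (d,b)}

The schema corresponds to density: \forall x \forall y (Rxy \to \exists z (Rxz \wedge Rzy)).
F1: fails — Rw0w4 but no z with Rw0z and Rzw4.
F2: fails — Rw2w3 but no z with Rw2z and Rzw3.
F3: fails — Rw1w2 but no z with Rw1z and Rzw2.
F4: condition met.
Valid on: F4.

F4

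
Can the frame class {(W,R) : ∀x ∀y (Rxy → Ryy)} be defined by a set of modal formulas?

Yes, by □(□r → r)

Yes: it is shift-reflexivity, defined by the T□ schema □(□r → r).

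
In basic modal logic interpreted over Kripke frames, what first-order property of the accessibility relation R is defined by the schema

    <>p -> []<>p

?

This schema is the 5 axiom.
Its frame correspondent is the Euclidean property — forall x forall y forall z (Rxy & Rxz -> Ryz).

The Euclidean property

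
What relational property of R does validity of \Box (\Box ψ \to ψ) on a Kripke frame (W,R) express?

Shift-reflexivity

Suppose □(□ψ→ψ) is valid. Take Rxy and set V(ψ)={w : Ryw}. Then at y, □ψ holds; since □(□ψ→ψ) at x, □ψ→ψ at y, so ψ at y, i.e. Ryy.
The converse is a direct semantic check.
So the correspondent is shift-reflexivity.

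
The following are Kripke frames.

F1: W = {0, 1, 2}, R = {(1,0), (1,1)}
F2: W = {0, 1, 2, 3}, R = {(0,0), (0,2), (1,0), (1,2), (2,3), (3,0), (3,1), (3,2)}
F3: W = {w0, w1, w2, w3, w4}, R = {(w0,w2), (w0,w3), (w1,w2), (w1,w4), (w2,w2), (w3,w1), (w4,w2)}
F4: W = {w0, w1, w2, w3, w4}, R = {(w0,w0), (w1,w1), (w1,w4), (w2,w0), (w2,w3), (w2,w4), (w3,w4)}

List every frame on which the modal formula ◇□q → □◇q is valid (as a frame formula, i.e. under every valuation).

The schema corresponds to convergence: ∀x ∀y ∀z (Rxy ∧ Rxz → ∃w (Ryw ∧ Rzw)).
F1: fails — R10 and R10 but 0 and 0 have no common successor.
F2: fails — R00 and R02 but 0 and 2 have no common successor.
F3: fails — Rw0w2 and Rw0w3 but w2 and w3 have no common successor.
F4: fails — Rw1w1 and Rw1w4 but w1 and w4 have no common successor.
Valid on no frame.

none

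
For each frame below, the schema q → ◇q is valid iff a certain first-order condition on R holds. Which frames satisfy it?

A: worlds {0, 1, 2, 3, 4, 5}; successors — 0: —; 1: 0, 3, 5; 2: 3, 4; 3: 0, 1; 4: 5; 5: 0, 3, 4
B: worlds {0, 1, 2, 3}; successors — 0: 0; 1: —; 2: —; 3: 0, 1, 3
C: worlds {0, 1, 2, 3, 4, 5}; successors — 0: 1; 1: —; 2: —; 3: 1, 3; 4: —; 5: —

This is the axiom for reflexivity; its first-order frame correspondent is ∀x Rxx.
A: fails — world 0 does not see itself.
B: fails — world 1 does not see itself.
C: fails — world 0 does not see itself.
Valid on no frame.

none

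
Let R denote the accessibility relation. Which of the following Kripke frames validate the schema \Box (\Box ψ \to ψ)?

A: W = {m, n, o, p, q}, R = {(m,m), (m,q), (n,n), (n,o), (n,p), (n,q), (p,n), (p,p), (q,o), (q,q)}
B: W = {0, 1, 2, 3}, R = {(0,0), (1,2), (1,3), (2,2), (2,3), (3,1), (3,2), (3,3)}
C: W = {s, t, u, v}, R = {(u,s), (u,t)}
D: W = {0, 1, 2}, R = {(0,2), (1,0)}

none

Frame correspondent (Sahlqvist): \forall x \forall y (Rxy \to Ryy) — i.e. shift-reflexivity.
A: fails — Rno but not Roo.
B: fails — R31 but not R11.
C: fails — Rus but not Rss.
D: fails — R10 but not R00.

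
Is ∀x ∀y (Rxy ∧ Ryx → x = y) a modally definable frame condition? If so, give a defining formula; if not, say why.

No

If a class were modally definable it would be closed under surjective bounded morphisms (Goldblatt–Thomason).
The 4-cycle (worlds 0,1,2,3 with 0→1→2→3→0) is antisymmetric. Sending even-indexed worlds to a and odd-indexed worlds to b is a surjective bounded morphism onto the two-world frame with a↔b, which is not antisymmetric.
So the class is not modally definable.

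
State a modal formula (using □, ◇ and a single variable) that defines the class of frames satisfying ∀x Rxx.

□r → r

This is reflexivity; the standard corresponding axiom is T: □r → r.
Suppose □r→r is valid. At any x set V(r)={w : Rxw}. Then □r holds at x, so r holds at x, i.e. Rxx.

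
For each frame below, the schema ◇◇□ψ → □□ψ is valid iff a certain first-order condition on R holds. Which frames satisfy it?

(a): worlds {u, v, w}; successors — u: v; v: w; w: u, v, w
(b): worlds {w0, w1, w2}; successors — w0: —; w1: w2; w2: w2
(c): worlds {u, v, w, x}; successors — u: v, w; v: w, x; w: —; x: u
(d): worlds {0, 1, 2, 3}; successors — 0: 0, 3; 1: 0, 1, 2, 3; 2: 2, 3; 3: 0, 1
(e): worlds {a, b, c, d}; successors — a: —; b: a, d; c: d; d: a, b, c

This is the axiom for a generalized confluence (Geach) condition; its first-order frame correspondent is ∀x ∀y ∀z ((xR²y ∧ xR²z) → ∃w (yRw ∧ z = w)).
(a): fails — vR²u, vR²u but no t with uRt and u=t.
(b): holds.
(c): fails — uR²w, uR²w but no t with wRt and w=t.
(d): fails — 0R²0, 0R²1 but no w with 0Rw and 1=w.
(e): fails — bR²a, bR²a but no w with aRw and a=w.
Valid on: (b).

(b)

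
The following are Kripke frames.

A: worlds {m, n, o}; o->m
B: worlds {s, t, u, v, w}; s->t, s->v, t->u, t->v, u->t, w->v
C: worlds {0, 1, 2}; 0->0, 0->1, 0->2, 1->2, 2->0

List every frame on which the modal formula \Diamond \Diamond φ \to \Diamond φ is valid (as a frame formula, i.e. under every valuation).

The schema corresponds to transitivity: \forall x \forall y \forall z (Rxy \wedge Ryz \to Rxz).
A: condition met.
B: fails — Rut and Rtv but not Ruv.
C: fails — R12 and R20 but not R10.

A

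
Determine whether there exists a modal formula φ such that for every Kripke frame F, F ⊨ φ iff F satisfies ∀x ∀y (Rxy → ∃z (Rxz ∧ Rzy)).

This is a Sahlqvist condition; the C4 axiom □□r → □r defines it.
Suppose □□r→□r is valid. Take Rxy and set V(r)={w : xR²w}. Then □□r at x, so □r at x, so r at y, i.e. ∃z(Rxz∧Rzy).

Yes, by □□r → □r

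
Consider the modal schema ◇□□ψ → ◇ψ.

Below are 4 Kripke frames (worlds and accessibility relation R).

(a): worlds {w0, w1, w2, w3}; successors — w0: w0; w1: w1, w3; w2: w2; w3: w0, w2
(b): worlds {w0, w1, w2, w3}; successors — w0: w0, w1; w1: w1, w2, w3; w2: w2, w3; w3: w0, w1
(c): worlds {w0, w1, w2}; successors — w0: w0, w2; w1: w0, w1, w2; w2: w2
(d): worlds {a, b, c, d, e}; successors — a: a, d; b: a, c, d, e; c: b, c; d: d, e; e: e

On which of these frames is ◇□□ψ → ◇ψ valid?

(b), (c), (d)

The schema corresponds to a generalized confluence (Geach) condition: ∀x ∀y (xRy → ∃w (yR²w ∧ xRw)).
(a): fails — w1Rw3 but no w with w3R²w and w1Rw.
(b): ✓.
(c): ✓.
(d): ✓.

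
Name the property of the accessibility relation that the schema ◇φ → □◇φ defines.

The Euclidean property

This schema is the 5 axiom.
It corresponds to the Euclidean property: ∀x ∀y ∀z (Rxy ∧ Rxz → Ryz).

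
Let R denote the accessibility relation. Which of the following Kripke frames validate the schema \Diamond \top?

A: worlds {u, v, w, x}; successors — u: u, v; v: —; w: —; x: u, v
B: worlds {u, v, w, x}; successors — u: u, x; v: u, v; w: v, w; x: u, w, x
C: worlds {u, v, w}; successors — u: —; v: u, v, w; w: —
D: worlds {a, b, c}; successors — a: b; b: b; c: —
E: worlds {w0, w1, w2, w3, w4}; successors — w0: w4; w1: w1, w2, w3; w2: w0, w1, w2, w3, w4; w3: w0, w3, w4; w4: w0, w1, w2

The schema corresponds to seriality: \forall x \exists y Rxy.
A: fails — world v has no successor.
B: ✓.
C: fails — world u has no successor.
D: fails — world c has no successor.
E: ✓.
Valid on: B, E.

B, E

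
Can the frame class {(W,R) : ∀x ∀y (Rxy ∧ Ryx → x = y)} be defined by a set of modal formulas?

No — not modally definable

Modal frame validity is preserved under surjective bounded morphisms.
The 6-cycle (worlds 0,1,2,3,4,5 with 0→1→2→3→4→5→0) is antisymmetric. Sending even-indexed worlds to a and odd-indexed worlds to b is a surjective bounded morphism onto the two-world frame with a↔b, which is not antisymmetric.
So no modal formula (or set of formulas) defines exactly the antisymmetric frames.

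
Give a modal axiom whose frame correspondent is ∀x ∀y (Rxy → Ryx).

q → □◇q

This is symmetry; the standard corresponding axiom is B: q → □◇q.
Suppose q→□◇q is valid. Take Rxy and set V(q)={x}. Then q at x, so □◇q at x, so ◇q at y, so some z with Ryz has q; z=x, i.e. Ryx.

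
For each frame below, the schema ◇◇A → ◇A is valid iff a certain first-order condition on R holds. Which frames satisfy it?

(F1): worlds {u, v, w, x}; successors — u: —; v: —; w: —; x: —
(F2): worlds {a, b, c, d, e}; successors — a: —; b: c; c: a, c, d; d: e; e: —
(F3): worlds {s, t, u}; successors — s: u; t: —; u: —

(F1), (F3)

The schema corresponds to transitivity: ∀x ∀y ∀z (Rxy ∧ Ryz → Rxz).
(F1): ✓.
(F2): fails — Rbc and Rcd but not Rbd.
(F3): ✓.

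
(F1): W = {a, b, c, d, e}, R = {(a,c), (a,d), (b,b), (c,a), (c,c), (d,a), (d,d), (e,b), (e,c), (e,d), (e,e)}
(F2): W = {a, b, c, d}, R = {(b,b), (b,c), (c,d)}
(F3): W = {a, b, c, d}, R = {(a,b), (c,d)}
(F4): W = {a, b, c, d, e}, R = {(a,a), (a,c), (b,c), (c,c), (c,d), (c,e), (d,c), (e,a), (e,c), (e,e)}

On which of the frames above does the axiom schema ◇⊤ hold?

(F1), (F4)

The schema corresponds to seriality: ∀x ∃y Rxy.
(F1): ✓.
(F2): fails — world a has no successor.
(F3): fails — world b has no successor.
(F4): ✓.
Valid on: (F1), (F4).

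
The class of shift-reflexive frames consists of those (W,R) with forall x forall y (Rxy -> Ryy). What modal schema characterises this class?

□(□ψ → ψ)

A defining formula is □(□ψ → ψ) (the T□ axiom).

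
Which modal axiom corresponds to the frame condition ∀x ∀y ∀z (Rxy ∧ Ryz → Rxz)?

A defining formula is □ψ → □□ψ (the 4 axiom).
Suppose □ψ→□□ψ is valid. Take Rxy, Ryz and set V(ψ)={w : Rxw}. Then □ψ at x, so □□ψ at x, so □ψ at y, so ψ at z, i.e. Rxz.

□ψ → □□ψ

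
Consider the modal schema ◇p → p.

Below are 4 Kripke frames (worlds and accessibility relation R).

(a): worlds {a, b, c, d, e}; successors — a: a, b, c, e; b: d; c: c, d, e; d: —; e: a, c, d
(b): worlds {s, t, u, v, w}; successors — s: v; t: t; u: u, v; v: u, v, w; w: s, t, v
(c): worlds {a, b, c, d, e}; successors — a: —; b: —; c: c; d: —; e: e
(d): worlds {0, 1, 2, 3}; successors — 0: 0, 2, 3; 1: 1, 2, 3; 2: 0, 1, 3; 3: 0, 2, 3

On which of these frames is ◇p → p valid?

(c)

Frame correspondent (Sahlqvist): ∀x ∀y (xRy → ∃w (y = w ∧ x = w)) — i.e. a generalized confluence (Geach) condition.
(a): fails — aRb but b ≠ a.
(b): fails — sRv but v ≠ s.
(c): satisfies the condition.
(d): fails — 0R2 but 2 ≠ 0.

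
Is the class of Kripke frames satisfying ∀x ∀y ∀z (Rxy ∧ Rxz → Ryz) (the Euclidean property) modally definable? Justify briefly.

Yes — defined by ◇p → □◇p

This is a Sahlqvist condition; the 5 axiom ◇p → □◇p defines it.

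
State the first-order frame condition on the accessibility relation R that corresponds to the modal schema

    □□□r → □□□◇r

This is a Sahlqvist (Geach-type) schema ◇^0□^3r → □^3◇^1r.
Minimal-valuation argument: fix x; take any y with xR^0y and any z with xR^3z. Set V(r) to the set of worlds R-reachable from y in exactly 3 steps. Then □^3r holds at y, so the antecedent holds at x; validity forces ◇^1r at z, giving a w with zR^1w and yR^3w.
First-order correspondent: ∀x ∀z (xR³z → ∃w (xR³w ∧ zRw)).

∀x ∀z (xR³z → ∃w (xR³w ∧ zRw))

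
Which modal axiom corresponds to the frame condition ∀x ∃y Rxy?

□s → ◇s

The condition is seriality. The D schema □s → ◇s defines it.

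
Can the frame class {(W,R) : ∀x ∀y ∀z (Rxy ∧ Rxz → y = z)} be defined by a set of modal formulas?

Definable; ◇q → □q defines it

Yes: it is partial functionality, defined by the CD schema ◇q → □q.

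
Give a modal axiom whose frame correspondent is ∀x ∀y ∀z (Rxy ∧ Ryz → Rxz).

A defining formula is □s → □□s (the 4 axiom).
Suppose □s→□□s is valid. Take Rxy, Ryz and set V(s)={w : Rxw}. Then □s at x, so □□s at x, so □s at y, so s at z, i.e. Rxz.

□s → □□s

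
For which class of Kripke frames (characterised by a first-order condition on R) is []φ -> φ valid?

Reflexivity

This is the T axiom.
It corresponds to reflexivity: forall x Rxx.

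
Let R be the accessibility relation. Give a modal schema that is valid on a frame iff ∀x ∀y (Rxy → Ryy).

The condition is shift-reflexivity. The T□ schema □(□p → p) defines it.
Suppose □(□p→p) is valid. Take Rxy and set V(p)={w : Ryw}. Then at y, □p holds; since □(□p→p) at x, □p→p at y, so p at y, i.e. Ryy.

□(□p → p)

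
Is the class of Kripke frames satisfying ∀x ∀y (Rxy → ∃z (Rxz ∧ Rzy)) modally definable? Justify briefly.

Yes, by □□q → □q

The condition is density. A defining modal formula is □□q → □q.
Suppose □□q→□q is valid. Take Rxy and set V(q)={w : xR²w}. Then □□q at x, so □q at x, so q at y, i.e. ∃z(Rxz∧Rzy).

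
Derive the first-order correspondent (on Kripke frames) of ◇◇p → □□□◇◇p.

∀x ∀y ∀z ((xR²y ∧ xR³z) → ∃w (y = w ∧ zR²w))

This is a Sahlqvist (Geach-type) schema ◇^2□^0p → □^3◇^2p.
Minimal-valuation argument: fix x; take any y with xR^2y and any z with xR^3z. Set V(p) to the set of worlds R-reachable from y in exactly 0 steps. Then □^0p holds at y, so the antecedent holds at x; validity forces ◇^2p at z, giving a w with zR^2w and yR^0w.
First-order correspondent: ∀x ∀y ∀z ((xR²y ∧ xR³z) → ∃w (y = w ∧ zR²w)).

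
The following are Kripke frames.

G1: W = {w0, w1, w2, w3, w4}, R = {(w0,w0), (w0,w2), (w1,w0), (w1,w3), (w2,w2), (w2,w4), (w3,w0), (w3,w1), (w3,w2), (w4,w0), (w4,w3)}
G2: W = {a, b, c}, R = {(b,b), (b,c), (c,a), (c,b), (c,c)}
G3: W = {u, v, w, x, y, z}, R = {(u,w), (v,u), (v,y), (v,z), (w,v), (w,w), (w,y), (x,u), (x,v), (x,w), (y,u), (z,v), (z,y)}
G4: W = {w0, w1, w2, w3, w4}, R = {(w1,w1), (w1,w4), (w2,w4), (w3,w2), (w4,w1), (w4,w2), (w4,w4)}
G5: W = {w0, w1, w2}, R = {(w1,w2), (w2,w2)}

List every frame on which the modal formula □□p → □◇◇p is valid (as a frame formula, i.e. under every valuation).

This is the axiom for a generalized confluence (Geach) condition; its first-order frame correspondent is ∀x ∀z (xRz → ∃w (xR²w ∧ zR²w)).
G1: holds.
G2: fails — cRa but no w with cR²w and aR²w.
G3: fails — zRy but no t with zR²t and yR²t.
G4: holds.
G5: holds.
Valid on: G1, G4, G5.

G1, G4, G5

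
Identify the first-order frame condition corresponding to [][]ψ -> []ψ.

Suppose □□ψ→□ψ is valid. Take Rxy and set V(ψ)={w : xR²w}. Then □□ψ at x, so □ψ at x, so ψ at y, i.e. ∃z(Rxz∧Rzy).

density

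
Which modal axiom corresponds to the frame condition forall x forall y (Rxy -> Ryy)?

□(□r → r)

A defining formula is □(□r → r) (the T□ axiom).
Suppose □(□r→r) is valid. Take Rxy and set V(r)={w : Ryw}. Then at y, □r holds; since □(□r→r) at x, □r→r at y, so r at y, i.e. Ryy.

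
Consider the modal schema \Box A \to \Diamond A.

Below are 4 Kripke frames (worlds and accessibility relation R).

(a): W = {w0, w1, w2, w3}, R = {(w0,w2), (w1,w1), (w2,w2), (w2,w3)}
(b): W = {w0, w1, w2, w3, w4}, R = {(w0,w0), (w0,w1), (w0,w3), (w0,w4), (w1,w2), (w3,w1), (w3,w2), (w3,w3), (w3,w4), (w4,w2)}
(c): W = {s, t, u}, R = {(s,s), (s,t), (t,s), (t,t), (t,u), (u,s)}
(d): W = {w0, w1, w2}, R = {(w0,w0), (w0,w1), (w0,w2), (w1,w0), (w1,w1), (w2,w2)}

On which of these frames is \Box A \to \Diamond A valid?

This is the axiom for seriality; its first-order frame correspondent is \forall x \exists y Rxy.
(a): fails — world w3 has no successor.
(b): fails — world w2 has no successor.
(c): holds.
(d): holds.
Valid on: (c), (d).

(c), (d)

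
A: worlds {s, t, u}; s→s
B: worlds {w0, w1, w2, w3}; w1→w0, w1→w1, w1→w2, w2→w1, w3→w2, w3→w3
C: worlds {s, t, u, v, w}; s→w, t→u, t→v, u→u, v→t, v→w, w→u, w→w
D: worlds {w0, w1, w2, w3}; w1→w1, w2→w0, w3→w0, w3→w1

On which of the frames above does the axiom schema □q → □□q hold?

Frame correspondent (Sahlqvist): ∀x ∀y ∀z (Rxy ∧ Ryz → Rxz) — i.e. transitivity.
A: ✓.
B: fails — Rw3w2 and Rw2w1 but not Rw3w1.
C: fails — Rtv and Rvw but not Rtw.
D: ✓.

A, D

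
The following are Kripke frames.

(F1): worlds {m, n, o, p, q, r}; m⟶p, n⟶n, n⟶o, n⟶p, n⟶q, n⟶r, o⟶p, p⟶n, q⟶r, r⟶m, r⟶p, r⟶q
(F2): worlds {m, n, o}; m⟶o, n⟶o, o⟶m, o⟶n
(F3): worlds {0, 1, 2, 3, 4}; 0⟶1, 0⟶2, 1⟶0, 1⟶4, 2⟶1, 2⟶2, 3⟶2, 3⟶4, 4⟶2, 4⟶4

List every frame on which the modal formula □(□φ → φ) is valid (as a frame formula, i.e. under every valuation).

Frame correspondent (Sahlqvist): ∀x ∀y (Rxy → Ryy) — i.e. shift-reflexivity.
(F1): fails — Rnr but not Rrr.
(F2): fails — Rno but not Roo.
(F3): fails — R10 but not R00.
Valid on no frame.

none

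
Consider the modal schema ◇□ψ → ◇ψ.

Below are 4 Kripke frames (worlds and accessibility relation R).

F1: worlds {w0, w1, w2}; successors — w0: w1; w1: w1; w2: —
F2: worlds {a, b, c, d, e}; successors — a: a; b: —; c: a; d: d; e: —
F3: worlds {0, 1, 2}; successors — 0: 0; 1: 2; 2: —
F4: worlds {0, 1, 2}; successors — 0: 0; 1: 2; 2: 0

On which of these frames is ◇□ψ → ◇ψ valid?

Frame correspondent (Sahlqvist): ∀x ∀y (xRy → ∃w (yRw ∧ xRw)) — i.e. a generalized confluence (Geach) condition.
F1: condition met.
F2: condition met.
F3: fails — 1R2 but no w with 2Rw and 1Rw.
F4: fails — 1R2 but no w with 2Rw and 1Rw.

F1, F2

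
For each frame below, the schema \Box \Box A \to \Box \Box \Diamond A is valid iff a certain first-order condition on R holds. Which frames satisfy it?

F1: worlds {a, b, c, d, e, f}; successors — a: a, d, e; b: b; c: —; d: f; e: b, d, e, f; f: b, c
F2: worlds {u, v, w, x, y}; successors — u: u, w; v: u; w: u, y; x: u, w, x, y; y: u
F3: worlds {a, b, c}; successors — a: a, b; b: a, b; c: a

This is the axiom for a generalized confluence (Geach) condition; its first-order frame correspondent is \forall x \forall z (x R^2 z \to \exists w (x R^2 w \wedge zRw)).
F1: fails — dR²c but no w with dR²w and cRw.
F2: holds.
F3: holds.
Valid on: F2, F3.

F2, F3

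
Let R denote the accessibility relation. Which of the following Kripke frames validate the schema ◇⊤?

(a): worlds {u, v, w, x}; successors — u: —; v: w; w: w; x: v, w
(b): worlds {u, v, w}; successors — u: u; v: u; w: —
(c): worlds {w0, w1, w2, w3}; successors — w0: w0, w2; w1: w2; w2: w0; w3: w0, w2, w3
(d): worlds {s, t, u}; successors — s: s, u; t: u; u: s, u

This is the axiom for seriality; its first-order frame correspondent is ∀x ∃y Rxy.
(a): fails — world u has no successor.
(b): fails — world w has no successor.
(c): condition met.
(d): condition met.
Valid on: (c), (d).

(c), (d)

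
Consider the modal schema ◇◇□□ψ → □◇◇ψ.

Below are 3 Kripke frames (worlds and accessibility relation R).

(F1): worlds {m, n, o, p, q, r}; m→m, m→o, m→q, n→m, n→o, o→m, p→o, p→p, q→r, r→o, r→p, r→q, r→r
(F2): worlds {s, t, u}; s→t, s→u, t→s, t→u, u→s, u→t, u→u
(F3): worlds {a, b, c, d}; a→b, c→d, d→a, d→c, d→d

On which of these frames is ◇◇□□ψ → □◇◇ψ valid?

(F1), (F2)

Frame correspondent (Sahlqvist): ∀x ∀y ∀z ((xR²y ∧ xRz) → ∃w (yR²w ∧ zR²w)) — i.e. a generalized confluence (Geach) condition.
(F1): holds.
(F2): holds.
(F3): fails — cR²a, cRd but no w with aR²w and dR²w.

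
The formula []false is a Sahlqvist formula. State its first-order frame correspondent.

emptiness of R: forall x forall y ~Rxy

This schema is the Ver axiom.
Its frame correspondent is emptiness of R — forall x forall y ~Rxy.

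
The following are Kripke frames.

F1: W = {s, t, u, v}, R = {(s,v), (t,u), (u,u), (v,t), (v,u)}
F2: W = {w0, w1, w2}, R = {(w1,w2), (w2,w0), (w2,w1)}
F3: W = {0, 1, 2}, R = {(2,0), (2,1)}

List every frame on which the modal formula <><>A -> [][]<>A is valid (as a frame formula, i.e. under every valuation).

F3

This is the axiom for a generalized confluence (Geach) condition; its first-order frame correspondent is forall x forall y forall z ((x R^2 y & x R^2 z) -> exists w (y = w & zRw)).
F1: fails — sR²t, sR²t but no w with t=w and tRw.
F2: fails — w1R²w0, w1R²w0 but no w with w0=w and w0Rw.
F3: satisfies the condition.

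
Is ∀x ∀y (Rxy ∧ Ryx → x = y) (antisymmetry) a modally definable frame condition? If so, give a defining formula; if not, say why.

Modal frame validity is preserved under surjective bounded morphisms.
The 8-cycle (worlds w0,w1,w2,w3,w4,w5,w6,w7 with w0→w1→w2→w3→w4→w5→w6→w7→w0) is antisymmetric. Sending even-indexed worlds to s and odd-indexed worlds to t is a surjective bounded morphism onto the two-world frame with s↔t, which is not antisymmetric.
Hence antisymmetry is not modally definable.

Not definable by any modal formula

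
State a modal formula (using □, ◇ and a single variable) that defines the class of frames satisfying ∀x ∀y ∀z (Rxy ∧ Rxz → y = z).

The condition is partial functionality. The CD schema ◇p → □p defines it.
Suppose ◇p→□p is valid. Take Rxy, Rxz and set V(p)={y}. Then ◇p at x, so □p at x, so p at z, i.e. z=y.

◇p → □p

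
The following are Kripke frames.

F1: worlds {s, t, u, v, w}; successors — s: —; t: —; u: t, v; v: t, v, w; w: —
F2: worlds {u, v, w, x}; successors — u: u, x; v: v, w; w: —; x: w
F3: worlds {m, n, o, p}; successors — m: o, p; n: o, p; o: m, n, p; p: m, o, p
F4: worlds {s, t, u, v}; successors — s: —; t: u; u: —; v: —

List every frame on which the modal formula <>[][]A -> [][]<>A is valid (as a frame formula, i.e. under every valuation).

F3, F4

This is the axiom for a generalized confluence (Geach) condition; its first-order frame correspondent is forall x forall y forall z ((xRy & x R^2 z) -> exists w (y R^2 w & zRw)).
F1: fails — uRt, uR²t but no w* with tR²w* and tRw*.
F2: fails — uRu, uR²w but no t with uR²t and wRt.
F3: holds.
F4: holds.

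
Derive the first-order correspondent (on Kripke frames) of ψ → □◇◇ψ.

∀x ∀z (xRz → ∃w (x = w ∧ zR²w))

This is a Sahlqvist (Geach-type) schema ◇^0□^0ψ → □^1◇^2ψ.
First-order correspondent: ∀x ∀z (xRz → ∃w (x = w ∧ zR²w)).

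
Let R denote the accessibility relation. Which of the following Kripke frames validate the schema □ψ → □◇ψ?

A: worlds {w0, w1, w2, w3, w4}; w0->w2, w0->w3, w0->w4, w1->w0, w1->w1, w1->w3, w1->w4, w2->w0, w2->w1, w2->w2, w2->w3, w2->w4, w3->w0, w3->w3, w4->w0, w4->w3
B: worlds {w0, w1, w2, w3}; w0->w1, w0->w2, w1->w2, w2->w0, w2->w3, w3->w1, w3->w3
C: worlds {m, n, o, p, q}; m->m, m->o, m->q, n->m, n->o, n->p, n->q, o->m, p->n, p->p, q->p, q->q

A, C

Frame correspondent (Sahlqvist): ∀x ∀z (xRz → ∃w (xRw ∧ zRw)) — i.e. a generalized confluence (Geach) condition.
A: ✓.
B: fails — w0Rw2 but no w with w0Rw and w2Rw.
C: ✓.
Valid on: A, C.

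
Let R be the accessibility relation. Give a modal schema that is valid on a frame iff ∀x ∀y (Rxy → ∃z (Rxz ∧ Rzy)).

□□r → □r

The condition is density. The C4 schema □□r → □r defines it.
Suppose □□r→□r is valid. Take Rxy and set V(r)={w : xR²w}. Then □□r at x, so □r at x, so r at y, i.e. ∃z(Rxz∧Rzy).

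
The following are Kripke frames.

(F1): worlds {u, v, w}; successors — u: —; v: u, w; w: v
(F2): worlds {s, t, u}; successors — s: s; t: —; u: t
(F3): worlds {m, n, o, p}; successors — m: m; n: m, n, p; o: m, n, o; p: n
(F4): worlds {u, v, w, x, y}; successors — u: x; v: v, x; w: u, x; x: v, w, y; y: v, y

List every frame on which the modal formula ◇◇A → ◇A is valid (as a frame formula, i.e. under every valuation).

(F2)

This is the axiom for transitivity; its first-order frame correspondent is ∀x ∀y ∀z (Rxy ∧ Ryz → Rxz).
(F1): fails — Rwv and Rvu but not Rwu.
(F2): satisfies the condition.
(F3): fails — Ron and Rnp but not Rop.
(F4): fails — Rxw and Rwu but not Rxu.
Valid on: (F2).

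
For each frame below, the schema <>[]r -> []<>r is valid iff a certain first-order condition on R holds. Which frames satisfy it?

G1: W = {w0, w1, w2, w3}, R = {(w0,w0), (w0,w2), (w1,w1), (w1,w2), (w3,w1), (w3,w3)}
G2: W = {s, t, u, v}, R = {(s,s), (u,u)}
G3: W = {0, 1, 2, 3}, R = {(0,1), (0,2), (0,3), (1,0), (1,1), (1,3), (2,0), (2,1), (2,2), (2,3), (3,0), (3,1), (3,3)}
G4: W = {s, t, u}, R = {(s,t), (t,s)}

G2, G3, G4

This is the axiom for convergence; its first-order frame correspondent is forall x forall y forall z (Rxy & Rxz -> exists w (Ryw & Rzw)).
G1: fails — Rw0w2 and Rw0w2 but w2 and w2 have no common successor.
G2: holds.
G3: holds.
G4: holds.
Valid on: G2, G3, G4.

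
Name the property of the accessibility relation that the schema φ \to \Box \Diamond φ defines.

Suppose φ→□◇φ is valid. Take Rxy and set V(φ)={x}. Then φ at x, so □◇φ at x, so ◇φ at y, so some z with Ryz has φ; z=x, i.e. Ryx.

symmetry: \forall x \forall y (Rxy \to Ryx)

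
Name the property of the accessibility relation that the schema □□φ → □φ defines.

Density

This is the C4 axiom.
Its frame correspondent is density — ∀x ∀y (Rxy → ∃z (Rxz ∧ Rzy)).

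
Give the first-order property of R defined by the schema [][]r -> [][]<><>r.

forall x forall z (x R^2 z -> exists w (x R^2 w & z R^2 w))

This is a Sahlqvist (Geach-type) schema ◇^0□^2r → □^2◇^2r.
First-order correspondent: forall x forall z (x R^2 z -> exists w (x R^2 w & z R^2 w)).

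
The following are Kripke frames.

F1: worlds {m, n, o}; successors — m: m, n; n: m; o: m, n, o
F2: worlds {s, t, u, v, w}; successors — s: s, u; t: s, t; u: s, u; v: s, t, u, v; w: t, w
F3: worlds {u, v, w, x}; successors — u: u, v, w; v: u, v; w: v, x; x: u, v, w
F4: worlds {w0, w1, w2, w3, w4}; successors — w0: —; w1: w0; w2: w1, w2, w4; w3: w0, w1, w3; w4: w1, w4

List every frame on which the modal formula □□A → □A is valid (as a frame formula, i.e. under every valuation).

F1, F2

The schema corresponds to density: ∀x ∀y (Rxy → ∃z (Rxz ∧ Rzy)).
F1: holds.
F2: holds.
F3: fails — Rwx but no z with Rwz and Rzx.
F4: fails — Rw1w0 but no z with Rw1z and Rzw0.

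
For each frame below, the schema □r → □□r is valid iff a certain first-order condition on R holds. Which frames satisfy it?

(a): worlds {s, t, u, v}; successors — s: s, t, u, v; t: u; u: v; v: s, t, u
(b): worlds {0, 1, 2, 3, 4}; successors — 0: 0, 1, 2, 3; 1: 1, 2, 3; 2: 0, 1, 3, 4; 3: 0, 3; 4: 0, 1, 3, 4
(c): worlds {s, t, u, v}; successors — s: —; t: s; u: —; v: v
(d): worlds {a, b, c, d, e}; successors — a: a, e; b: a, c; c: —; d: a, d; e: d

The schema corresponds to transitivity: ∀x ∀y ∀z (Rxy ∧ Ryz → Rxz).
(a): fails — Ruv and Rvt but not Rut.
(b): fails — R02 and R24 but not R04.
(c): ✓.
(d): fails — Rae and Red but not Rad.
Valid on: (c).

(c)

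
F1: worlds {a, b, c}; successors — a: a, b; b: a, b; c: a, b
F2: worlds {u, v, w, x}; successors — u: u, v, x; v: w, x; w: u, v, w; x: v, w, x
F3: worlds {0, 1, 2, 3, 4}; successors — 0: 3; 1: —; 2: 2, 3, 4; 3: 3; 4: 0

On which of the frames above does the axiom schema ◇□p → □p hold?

F1

Frame correspondent (Sahlqvist): ∀x ∀y ∀z ((xRy ∧ xRz) → ∃w (yRw ∧ z = w)) — i.e. a generalized confluence (Geach) condition.
F1: condition met.
F2: fails — uRv, uRu but no t with vRt and u=t.
F3: fails — 2R3, 2R2 but no w with 3Rw and 2=w.
Valid on: F1.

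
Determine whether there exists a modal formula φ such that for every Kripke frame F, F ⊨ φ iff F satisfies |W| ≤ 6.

No — not modally definable

Any modally definable frame class is closed under disjoint unions.
Any modal formula valid on each of 7 disjoint one-world frames is valid on their disjoint union (validity is preserved under disjoint unions). Each one-world frame has |W|=1≤6, but the union has |W|=7.
So no modal formula (or set of formulas) defines exactly the |W|≤6 frames.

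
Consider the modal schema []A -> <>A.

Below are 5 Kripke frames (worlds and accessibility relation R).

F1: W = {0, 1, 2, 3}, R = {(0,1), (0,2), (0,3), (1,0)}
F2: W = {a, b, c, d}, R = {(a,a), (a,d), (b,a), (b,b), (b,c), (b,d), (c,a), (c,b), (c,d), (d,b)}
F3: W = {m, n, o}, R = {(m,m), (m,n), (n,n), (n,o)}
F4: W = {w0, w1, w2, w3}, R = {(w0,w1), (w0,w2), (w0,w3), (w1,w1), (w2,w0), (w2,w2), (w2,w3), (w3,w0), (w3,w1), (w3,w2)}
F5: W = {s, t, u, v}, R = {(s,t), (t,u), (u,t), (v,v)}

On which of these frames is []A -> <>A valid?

Frame correspondent (Sahlqvist): forall x exists y Rxy — i.e. seriality.
F1: fails — world 2 has no successor.
F2: satisfies the condition.
F3: fails — world o has no successor.
F4: satisfies the condition.
F5: satisfies the condition.
Valid on: F2, F4, F5.

F2, F4, F5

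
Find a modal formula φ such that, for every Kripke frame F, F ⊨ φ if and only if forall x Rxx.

□q → q

This is reflexivity; the standard corresponding axiom is T: □q → q.
Suppose □q→q is valid. At any x set V(q)={w : Rxw}. Then □q holds at x, so q holds at x, i.e. Rxx.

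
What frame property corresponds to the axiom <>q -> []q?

This schema is the CD axiom.
It corresponds to partial functionality: forall x forall y forall z (Rxy & Rxz -> y = z).

Partial functionality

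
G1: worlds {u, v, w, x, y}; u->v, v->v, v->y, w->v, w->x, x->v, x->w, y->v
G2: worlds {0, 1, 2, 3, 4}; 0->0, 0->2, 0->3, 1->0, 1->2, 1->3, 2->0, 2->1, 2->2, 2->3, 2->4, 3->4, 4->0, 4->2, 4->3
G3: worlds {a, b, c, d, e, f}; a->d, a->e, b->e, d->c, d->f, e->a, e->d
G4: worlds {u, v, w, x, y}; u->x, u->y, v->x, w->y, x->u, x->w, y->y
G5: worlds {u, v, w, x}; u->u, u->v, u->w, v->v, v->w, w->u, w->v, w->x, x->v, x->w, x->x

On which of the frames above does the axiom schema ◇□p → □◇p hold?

G1, G5

Frame correspondent (Sahlqvist): ∀x ∀y ∀z (Rxy ∧ Rxz → ∃w (Ryw ∧ Rzw)) — i.e. convergence.
G1: condition met.
G2: fails — R00 and R03 but 0 and 3 have no common successor.
G3: fails — Rae and Rad but e and d have no common successor.
G4: fails — Rux and Ruy but x and y have no common successor.
G5: condition met.
Valid on: G1, G5.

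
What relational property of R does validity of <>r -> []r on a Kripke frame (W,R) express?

partial functionality

Suppose ◇r→□r is valid. Take Rxy, Rxz and set V(r)={y}. Then ◇r at x, so □r at x, so r at z, i.e. z=y.
The converse is a direct semantic check.
So the correspondent is partial functionality.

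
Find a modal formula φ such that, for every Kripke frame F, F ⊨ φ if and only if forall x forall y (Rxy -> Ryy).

□(□q → q)

A defining formula is □(□q → q) (the T□ axiom).
Suppose □(□q→q) is valid. Take Rxy and set V(q)={w : Ryw}. Then at y, □q holds; since □(□q→q) at x, □q→q at y, so q at y, i.e. Ryy.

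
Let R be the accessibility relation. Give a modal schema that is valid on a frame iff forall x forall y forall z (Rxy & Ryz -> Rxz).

□r → □□r

A defining formula is □r → □□r (the 4 axiom).
Suppose □r→□□r is valid. Take Rxy, Ryz and set V(r)={w : Rxw}. Then □r at x, so □□r at x, so □r at y, so r at z, i.e. Rxz.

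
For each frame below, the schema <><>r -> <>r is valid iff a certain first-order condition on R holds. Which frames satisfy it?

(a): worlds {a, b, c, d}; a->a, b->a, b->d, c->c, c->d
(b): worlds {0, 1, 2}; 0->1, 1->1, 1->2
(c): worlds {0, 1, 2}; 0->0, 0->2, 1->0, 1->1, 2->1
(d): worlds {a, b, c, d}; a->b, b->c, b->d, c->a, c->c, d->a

(a)

Frame correspondent (Sahlqvist): forall x forall y forall z (Rxy & Ryz -> Rxz) — i.e. transitivity.
(a): ✓.
(b): fails — R01 and R12 but not R02.
(c): fails — R10 and R02 but not R12.
(d): fails — Rbc and Rca but not Rba.
Valid on: (a).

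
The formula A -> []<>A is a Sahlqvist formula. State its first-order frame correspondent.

symmetry

Suppose A→□◇A is valid. Take Rxy and set V(A)={x}. Then A at x, so □◇A at x, so ◇A at y, so some z with Ryz has A; z=x, i.e. Ryx.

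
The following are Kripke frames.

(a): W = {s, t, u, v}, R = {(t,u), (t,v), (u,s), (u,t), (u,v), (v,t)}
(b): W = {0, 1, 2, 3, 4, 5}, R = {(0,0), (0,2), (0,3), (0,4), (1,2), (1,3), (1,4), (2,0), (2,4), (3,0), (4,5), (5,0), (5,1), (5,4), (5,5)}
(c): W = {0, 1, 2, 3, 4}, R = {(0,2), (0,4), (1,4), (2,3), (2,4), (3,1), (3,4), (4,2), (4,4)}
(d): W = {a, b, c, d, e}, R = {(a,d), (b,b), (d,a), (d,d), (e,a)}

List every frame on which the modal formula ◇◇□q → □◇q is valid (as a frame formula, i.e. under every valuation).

(c), (d)

Frame correspondent (Sahlqvist): ∀x ∀y ∀z ((xR²y ∧ xRz) → ∃w (yRw ∧ zRw)) — i.e. a generalized confluence (Geach) condition.
(a): fails — tR²s, tRu but no w with sRw and uRw.
(b): fails — 0R²0, 0R4 but no w with 0Rw and 4Rw.
(c): condition met.
(d): condition met.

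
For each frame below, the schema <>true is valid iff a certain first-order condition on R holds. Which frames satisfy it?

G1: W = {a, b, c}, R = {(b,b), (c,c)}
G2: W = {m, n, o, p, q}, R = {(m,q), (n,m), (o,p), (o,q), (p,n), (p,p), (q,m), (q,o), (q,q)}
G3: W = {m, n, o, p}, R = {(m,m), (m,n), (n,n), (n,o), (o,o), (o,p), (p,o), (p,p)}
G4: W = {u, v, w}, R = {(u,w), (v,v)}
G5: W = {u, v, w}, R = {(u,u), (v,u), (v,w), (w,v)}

G2, G3, G5

This is the axiom for seriality; its first-order frame correspondent is forall x exists y Rxy.
G1: fails — world a has no successor.
G2: ✓.
G3: ✓.
G4: fails — world w has no successor.
G5: ✓.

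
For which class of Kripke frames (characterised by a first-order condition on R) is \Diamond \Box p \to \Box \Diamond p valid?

convergence

Suppose ◇□p→□◇p is valid. Take Rxy, Rxz and set V(p)={w : Ryw}. Then □p at y so ◇□p at x, so □◇p at x, so ◇p at z, giving w with Rzw and Ryw.
Conversely, on a frame with convergence the schema holds at every world under every valuation.
Frame condition: \forall x \forall y \forall z (Rxy \wedge Rxz \to \exists w (Ryw \wedge Rzw)).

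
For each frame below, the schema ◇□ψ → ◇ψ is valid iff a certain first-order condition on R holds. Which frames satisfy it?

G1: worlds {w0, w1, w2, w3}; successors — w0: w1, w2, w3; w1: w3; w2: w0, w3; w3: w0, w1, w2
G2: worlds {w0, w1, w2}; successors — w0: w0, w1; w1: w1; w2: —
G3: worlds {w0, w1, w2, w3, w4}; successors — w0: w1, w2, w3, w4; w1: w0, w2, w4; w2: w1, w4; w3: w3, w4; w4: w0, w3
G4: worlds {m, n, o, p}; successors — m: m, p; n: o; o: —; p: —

G2

The schema corresponds to a generalized confluence (Geach) condition: ∀x ∀y (xRy → ∃w (yRw ∧ xRw)).
G1: fails — w1Rw3 but no w with w3Rw and w1Rw.
G2: condition met.
G3: fails — w2Rw4 but no w with w4Rw and w2Rw.
G4: fails — mRp but no w with pRw and mRw.
Valid on: G2.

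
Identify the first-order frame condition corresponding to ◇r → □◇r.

Suppose ◇r→□◇r is valid. Take Rxy, Rxz and set V(r)={y}. Then ◇r at x, so □◇r at x, so ◇r at z, so some w with Rzw has r; w=y, i.e. Rzy. By symmetry of the argument, Ryz.
The converse is a direct semantic check.
So the correspondent is the Euclidean property.

The Euclidean property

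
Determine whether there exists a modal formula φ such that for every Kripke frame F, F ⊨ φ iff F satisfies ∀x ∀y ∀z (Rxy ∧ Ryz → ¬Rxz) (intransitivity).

No

If a class were modally definable it would be closed under surjective bounded morphisms (Goldblatt–Thomason).
The 5-cycle (worlds s,t,u,v,w with s→t→u→v→w→s) is intransitive. Mapping every world to a single reflexive point • is a surjective bounded morphism; the reflexive point is not intransitive (R••∧R•• but R••).
So the class is not modally definable.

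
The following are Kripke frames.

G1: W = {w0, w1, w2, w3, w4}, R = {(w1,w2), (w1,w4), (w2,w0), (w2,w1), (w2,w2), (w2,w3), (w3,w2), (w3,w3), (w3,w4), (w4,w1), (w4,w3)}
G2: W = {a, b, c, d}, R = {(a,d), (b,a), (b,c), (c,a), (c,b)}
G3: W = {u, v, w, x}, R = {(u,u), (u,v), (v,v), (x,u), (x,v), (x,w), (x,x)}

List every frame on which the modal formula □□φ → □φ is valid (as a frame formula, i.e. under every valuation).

G3

This is the axiom for density; its first-order frame correspondent is ∀x ∀y (Rxy → ∃z (Rxz ∧ Rzy)).
G1: fails — Rw4w1 but no z with Rw4z and Rzw1.
G2: fails — Rbc but no z with Rbz and Rzc.
G3: ✓.
Valid on: G3.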